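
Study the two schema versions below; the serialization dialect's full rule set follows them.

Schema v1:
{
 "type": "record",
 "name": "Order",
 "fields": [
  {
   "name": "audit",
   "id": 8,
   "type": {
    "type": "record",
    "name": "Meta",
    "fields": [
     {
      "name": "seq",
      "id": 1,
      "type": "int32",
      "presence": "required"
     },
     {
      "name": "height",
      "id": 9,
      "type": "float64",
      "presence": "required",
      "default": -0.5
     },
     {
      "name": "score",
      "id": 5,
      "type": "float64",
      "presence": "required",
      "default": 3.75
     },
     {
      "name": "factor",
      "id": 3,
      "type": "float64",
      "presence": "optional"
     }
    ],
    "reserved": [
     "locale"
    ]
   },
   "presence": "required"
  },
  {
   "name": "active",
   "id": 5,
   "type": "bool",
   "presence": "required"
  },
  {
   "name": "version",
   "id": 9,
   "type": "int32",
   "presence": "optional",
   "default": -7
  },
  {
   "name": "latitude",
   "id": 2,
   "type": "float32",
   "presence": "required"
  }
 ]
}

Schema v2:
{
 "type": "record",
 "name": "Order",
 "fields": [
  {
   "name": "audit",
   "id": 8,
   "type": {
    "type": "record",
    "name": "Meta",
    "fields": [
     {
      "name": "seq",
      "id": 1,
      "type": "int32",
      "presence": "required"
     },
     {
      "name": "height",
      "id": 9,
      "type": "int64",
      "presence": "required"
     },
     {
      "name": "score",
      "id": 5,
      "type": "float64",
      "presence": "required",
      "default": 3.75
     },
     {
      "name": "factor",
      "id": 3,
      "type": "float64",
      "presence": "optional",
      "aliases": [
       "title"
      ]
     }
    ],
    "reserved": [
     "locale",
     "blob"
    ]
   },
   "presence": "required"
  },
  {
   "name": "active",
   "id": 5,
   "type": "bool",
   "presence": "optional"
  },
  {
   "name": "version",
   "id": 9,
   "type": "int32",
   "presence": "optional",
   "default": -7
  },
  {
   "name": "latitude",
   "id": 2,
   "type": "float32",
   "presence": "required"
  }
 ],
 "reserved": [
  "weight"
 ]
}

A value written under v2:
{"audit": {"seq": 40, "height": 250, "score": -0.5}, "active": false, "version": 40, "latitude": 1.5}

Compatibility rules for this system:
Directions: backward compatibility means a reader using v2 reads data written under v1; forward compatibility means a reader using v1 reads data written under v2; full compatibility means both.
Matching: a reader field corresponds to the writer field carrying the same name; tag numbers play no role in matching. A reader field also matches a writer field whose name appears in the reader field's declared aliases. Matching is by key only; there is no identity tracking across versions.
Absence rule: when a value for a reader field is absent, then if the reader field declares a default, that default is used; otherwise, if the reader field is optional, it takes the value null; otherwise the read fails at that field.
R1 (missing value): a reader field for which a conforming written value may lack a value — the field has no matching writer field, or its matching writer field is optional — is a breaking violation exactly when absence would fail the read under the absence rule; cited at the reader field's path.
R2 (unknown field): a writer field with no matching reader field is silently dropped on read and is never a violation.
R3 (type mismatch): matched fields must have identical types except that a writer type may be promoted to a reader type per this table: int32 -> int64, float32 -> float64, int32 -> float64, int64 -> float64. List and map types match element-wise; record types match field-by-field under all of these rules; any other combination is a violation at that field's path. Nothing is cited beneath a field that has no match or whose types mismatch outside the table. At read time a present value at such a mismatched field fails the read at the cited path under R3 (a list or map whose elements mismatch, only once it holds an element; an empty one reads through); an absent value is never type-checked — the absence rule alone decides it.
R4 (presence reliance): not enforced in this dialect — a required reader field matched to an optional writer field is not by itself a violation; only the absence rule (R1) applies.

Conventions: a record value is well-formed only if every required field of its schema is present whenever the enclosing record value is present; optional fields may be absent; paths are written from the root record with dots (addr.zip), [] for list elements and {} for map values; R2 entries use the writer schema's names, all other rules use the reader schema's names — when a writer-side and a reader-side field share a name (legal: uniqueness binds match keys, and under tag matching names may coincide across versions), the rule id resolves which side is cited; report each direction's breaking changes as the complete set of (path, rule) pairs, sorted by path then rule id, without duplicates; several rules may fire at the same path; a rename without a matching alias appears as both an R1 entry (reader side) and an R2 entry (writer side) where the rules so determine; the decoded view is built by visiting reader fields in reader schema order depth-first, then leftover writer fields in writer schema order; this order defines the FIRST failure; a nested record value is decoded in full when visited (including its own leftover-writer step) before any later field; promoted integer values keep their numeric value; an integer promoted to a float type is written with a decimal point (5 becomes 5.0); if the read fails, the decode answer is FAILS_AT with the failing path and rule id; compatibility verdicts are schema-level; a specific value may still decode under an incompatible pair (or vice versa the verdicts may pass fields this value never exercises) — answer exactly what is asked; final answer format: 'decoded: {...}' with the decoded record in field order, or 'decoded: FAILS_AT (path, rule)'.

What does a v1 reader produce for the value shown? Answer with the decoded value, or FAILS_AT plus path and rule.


decoded: {"audit": {"seq": 40, "height": 250.0, "score": -0.5, "factor": null}, "active": false, "version": 40, "latitude": 1.5}

arrows below run writer -> reader for Order
decode (reader v1):
  audit.seq := 40
  audit.height := 250.0 (int64 -> float64)
  audit.score := -0.5
  audit.factor := null (not supplied -> null)
  active := false
  version := 40
  latitude := 1.5
  => decoded: {"audit": {"seq": 40, "height": 250.0, "score": -0.5, "factor": null}, "active": false, "version": 40, "latitude": 1.5}
the other Order changes do not affect what is asked:
  field height in record Meta: type float64 changed to int64 (its default is dropped) -> changes Order's schema-level verdicts only — the decode of this value is the same
  field active in record Order: required changed to optional -> changes Order's schema-level verdicts only — the decode of this value is the same


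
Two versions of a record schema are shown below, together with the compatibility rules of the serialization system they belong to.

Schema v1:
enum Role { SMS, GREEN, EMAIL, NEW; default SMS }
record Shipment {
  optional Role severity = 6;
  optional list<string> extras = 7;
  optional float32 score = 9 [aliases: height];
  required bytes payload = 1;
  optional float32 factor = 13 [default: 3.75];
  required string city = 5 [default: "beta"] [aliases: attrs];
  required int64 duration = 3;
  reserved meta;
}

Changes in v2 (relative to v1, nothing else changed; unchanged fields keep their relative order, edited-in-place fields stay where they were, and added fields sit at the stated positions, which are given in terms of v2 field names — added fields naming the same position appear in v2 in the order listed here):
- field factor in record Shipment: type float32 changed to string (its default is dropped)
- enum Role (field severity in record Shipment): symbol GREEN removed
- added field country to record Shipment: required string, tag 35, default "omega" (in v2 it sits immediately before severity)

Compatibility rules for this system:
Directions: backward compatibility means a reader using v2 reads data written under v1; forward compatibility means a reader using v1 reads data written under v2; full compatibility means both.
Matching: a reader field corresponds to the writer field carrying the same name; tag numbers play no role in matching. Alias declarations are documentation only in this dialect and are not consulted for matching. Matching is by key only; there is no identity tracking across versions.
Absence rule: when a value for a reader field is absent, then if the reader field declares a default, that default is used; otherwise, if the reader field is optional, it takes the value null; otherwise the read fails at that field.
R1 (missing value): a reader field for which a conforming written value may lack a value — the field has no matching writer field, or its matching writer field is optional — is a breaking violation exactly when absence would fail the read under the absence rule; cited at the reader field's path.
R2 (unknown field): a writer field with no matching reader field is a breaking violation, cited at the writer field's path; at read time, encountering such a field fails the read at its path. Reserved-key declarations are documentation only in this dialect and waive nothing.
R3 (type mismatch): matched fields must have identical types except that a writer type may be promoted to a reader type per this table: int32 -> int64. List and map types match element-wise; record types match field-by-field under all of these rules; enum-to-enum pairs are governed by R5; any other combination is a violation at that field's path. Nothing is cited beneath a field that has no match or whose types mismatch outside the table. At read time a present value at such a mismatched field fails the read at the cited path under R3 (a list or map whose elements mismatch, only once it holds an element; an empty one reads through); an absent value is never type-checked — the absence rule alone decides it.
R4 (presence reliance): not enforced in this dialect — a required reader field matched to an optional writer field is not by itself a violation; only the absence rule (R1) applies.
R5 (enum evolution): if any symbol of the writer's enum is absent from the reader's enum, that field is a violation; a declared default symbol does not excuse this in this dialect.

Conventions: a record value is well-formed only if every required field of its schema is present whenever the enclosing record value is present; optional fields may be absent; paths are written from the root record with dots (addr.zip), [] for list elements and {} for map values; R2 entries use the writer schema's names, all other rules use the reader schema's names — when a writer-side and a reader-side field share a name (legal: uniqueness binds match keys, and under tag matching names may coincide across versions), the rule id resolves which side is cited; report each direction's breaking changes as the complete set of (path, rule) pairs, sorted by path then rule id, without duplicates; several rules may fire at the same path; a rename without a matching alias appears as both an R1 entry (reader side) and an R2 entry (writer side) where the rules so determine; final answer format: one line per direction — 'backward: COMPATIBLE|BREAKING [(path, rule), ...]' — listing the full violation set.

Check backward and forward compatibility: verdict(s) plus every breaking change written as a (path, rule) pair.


each type pair in Shipment: writer, then reader
backward on Shipment — v2 reading data written by v1:
  country has no writer counterpart
  severity: paired with writer severity (Role -> Role; writer optional)
  extras: paired with writer extras (list<string> -> list<string>; writer optional)
  score: paired with writer score (float32 -> float32; writer optional)
  payload: paired with writer payload (bytes -> bytes; writer required)
  factor: paired with writer factor (float32 -> string; writer optional)
  city: paired with writer city (string -> string; writer required)
  duration: paired with writer duration (int64 -> int64; writer required)
  R3 fires at factor
  R5 fires at severity
  => 2 violation(s): backward is BREAKING for Shipment
forward on Shipment — v1 reading data written by v2:
  severity: paired with writer severity (Role -> Role; writer optional)
  extras: paired with writer extras (list<string> -> list<string>; writer optional)
  score: paired with writer score (float32 -> float32; writer optional)
  payload: paired with writer payload (bytes -> bytes; writer required)
  factor: paired with writer factor (string -> float32; writer optional)
  city: paired with writer city (string -> string; writer required)
  duration: paired with writer duration (int64 -> int64; writer required)
  writer country: unknown to reader
  R2 fires at country
  R3 fires at factor
  => 2 violation(s): forward is BREAKING for Shipment

backward: BREAKING [(factor, R3), (severity, R5)]; forward: BREAKING [(country, R2), (factor, R3)]


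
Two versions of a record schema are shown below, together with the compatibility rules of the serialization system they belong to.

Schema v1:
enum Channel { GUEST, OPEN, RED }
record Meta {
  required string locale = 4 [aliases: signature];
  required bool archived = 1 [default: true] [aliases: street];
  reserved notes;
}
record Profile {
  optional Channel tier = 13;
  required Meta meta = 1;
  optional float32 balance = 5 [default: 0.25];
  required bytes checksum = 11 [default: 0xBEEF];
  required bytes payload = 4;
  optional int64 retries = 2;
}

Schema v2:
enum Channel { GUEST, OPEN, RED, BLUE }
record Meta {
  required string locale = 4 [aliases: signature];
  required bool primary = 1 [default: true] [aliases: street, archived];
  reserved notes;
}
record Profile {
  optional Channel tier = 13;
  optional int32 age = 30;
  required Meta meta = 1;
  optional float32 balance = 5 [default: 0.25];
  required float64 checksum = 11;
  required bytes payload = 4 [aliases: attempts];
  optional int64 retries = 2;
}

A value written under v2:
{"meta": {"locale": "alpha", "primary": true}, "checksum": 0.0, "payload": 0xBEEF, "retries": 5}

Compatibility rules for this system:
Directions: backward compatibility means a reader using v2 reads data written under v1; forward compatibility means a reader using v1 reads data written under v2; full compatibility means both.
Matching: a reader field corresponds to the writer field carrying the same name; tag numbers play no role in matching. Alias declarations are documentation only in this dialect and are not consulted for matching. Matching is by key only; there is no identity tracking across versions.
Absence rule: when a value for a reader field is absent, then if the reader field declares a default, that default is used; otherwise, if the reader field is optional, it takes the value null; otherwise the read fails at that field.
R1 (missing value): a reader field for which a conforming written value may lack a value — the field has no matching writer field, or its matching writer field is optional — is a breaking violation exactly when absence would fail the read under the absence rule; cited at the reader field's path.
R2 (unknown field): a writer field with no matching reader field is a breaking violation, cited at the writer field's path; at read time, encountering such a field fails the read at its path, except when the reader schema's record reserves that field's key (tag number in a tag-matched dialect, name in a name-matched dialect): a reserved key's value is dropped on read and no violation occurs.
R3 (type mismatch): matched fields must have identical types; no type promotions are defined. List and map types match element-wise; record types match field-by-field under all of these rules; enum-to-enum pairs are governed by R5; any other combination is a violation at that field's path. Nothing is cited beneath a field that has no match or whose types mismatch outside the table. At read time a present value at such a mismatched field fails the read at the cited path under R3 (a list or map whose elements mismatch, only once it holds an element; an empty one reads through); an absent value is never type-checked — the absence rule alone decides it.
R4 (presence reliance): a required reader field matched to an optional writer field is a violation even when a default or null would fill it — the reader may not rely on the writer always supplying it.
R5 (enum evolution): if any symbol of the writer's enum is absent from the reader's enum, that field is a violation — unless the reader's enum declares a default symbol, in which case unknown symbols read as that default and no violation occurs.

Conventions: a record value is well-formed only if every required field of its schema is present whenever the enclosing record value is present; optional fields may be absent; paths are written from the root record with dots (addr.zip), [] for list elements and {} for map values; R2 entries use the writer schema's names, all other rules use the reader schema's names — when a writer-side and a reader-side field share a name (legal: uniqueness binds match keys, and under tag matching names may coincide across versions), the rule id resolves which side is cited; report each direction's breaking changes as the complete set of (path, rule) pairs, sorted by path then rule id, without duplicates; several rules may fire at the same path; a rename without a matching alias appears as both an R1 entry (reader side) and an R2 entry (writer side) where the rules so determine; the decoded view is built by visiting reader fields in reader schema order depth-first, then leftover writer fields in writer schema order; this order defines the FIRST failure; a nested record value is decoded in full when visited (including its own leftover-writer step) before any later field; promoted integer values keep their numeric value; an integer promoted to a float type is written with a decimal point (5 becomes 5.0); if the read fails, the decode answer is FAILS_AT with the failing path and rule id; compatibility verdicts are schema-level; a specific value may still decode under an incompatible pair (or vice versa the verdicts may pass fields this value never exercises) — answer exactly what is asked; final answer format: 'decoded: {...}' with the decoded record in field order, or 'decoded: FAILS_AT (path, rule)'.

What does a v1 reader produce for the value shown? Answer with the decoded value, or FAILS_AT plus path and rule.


in Profile below, arrows point writer -> reader
migrating the Profile value to v1:
  tier := null (absent, optional -> null)
  meta.locale := "alpha"
  meta.archived := true (absent -> default)
  read fails at meta.primary under R2 (unknown field)
  => FAILS_AT (meta.primary, R2)
remaining Profile differences; none change what is asked:
  enum Channel (field tier in record Profile): symbol BLUE added -> shifts the Profile verdicts, not this decode
  field checksum in record Profile: type bytes changed to float64 (its default is dropped) -> shifts the Profile verdicts, not this decode
  added field age to record Profile: optional int32, tag 30 (in v2 it sits immediately before meta) -> shifts the Profile verdicts, not this decode

decoded: FAILS_AT (meta.primary, R2)


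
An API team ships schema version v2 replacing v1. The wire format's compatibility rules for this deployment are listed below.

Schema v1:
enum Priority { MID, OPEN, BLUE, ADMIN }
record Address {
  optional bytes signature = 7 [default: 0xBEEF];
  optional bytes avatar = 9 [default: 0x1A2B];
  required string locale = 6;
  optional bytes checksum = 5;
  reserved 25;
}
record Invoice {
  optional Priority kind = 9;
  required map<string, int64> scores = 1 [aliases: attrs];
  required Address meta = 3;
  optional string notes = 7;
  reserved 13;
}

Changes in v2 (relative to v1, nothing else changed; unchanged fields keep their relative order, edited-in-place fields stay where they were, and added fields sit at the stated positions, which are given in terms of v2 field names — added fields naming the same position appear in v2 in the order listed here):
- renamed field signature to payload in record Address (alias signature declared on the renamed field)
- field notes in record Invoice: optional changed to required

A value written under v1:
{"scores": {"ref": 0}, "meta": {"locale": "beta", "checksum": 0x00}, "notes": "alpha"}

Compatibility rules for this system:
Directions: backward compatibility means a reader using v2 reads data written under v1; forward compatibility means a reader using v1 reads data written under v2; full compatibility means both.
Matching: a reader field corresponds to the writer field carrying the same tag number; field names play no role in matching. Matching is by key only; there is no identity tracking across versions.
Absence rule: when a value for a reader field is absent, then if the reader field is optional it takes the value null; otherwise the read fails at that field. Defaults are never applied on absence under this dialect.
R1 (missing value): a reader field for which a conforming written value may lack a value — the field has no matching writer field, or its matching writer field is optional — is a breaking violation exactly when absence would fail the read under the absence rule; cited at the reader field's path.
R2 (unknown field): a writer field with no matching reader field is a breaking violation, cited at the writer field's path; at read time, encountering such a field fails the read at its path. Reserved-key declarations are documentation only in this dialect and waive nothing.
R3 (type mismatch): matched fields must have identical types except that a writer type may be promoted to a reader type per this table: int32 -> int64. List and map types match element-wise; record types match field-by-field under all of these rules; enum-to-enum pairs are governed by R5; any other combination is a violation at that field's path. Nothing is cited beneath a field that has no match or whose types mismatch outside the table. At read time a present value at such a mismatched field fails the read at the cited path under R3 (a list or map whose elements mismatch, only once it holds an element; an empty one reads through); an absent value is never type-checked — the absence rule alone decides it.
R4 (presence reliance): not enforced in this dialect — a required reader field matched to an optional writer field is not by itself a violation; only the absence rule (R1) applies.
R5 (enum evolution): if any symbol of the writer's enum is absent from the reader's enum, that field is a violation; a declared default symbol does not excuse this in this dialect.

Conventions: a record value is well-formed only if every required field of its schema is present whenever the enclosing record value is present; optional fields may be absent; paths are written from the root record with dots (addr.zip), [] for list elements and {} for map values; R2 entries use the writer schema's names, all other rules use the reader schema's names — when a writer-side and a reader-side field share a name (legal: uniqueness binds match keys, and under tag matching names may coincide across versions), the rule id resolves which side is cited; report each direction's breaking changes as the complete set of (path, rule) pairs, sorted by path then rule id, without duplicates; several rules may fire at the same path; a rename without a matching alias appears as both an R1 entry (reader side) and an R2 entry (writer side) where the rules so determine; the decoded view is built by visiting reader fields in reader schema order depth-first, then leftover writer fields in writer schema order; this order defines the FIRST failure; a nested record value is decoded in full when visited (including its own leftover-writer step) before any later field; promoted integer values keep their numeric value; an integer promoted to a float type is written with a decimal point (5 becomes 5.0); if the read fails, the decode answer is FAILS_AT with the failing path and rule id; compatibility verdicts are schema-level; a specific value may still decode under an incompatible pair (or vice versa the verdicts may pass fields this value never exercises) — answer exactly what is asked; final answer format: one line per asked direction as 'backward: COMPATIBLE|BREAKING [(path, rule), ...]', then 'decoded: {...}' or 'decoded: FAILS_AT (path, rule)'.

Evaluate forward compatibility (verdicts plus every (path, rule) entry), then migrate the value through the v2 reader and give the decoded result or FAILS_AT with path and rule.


the writer's type comes first in each Invoice pair
checking forward for Invoice: reader v1 against writer v2:
  writer optional, Priority -> Priority: reader kind maps from writer kind
  writer required, map<string, int64> -> map<string, int64>: reader scores maps from writer scores
  writer required, Address -> Address: reader meta maps from writer meta
  writer required, string -> string: reader notes maps from writer notes
  writer optional, bytes -> bytes: reader meta.signature maps from writer meta.payload
  writer optional, bytes -> bytes: reader meta.avatar maps from writer meta.avatar
  writer required, string -> string: reader meta.locale maps from writer meta.locale
  writer optional, bytes -> bytes: reader meta.checksum maps from writer meta.checksum
  nothing fires on Invoice: forward is COMPATIBLE
migrating the Invoice value to v2:
  kind := null (missing; optional => null)
  scores := {"ref": 0}
  meta.payload := null (missing; optional => null)
  meta.avatar := null (missing; optional => null)
  meta.locale := "beta"
  meta.checksum := 0x00
  notes := "alpha"
  => decoded: {"kind": null, "scores": {"ref": 0}, "meta": {"payload": null, "avatar": null, "locale": "beta", "checksum": 0x00}, "notes": "alpha"}
checking off the Invoice differences that do not matter here:
  field notes in record Invoice: optional changed to required -> affects backward compatibility only, which is not asked

forward: COMPATIBLE []; decoded: {"kind": null, "scores": {"ref": 0}, "meta": {"payload": null, "avatar": null, "locale": "beta", "checksum": 0x00}, "notes": "alpha"}


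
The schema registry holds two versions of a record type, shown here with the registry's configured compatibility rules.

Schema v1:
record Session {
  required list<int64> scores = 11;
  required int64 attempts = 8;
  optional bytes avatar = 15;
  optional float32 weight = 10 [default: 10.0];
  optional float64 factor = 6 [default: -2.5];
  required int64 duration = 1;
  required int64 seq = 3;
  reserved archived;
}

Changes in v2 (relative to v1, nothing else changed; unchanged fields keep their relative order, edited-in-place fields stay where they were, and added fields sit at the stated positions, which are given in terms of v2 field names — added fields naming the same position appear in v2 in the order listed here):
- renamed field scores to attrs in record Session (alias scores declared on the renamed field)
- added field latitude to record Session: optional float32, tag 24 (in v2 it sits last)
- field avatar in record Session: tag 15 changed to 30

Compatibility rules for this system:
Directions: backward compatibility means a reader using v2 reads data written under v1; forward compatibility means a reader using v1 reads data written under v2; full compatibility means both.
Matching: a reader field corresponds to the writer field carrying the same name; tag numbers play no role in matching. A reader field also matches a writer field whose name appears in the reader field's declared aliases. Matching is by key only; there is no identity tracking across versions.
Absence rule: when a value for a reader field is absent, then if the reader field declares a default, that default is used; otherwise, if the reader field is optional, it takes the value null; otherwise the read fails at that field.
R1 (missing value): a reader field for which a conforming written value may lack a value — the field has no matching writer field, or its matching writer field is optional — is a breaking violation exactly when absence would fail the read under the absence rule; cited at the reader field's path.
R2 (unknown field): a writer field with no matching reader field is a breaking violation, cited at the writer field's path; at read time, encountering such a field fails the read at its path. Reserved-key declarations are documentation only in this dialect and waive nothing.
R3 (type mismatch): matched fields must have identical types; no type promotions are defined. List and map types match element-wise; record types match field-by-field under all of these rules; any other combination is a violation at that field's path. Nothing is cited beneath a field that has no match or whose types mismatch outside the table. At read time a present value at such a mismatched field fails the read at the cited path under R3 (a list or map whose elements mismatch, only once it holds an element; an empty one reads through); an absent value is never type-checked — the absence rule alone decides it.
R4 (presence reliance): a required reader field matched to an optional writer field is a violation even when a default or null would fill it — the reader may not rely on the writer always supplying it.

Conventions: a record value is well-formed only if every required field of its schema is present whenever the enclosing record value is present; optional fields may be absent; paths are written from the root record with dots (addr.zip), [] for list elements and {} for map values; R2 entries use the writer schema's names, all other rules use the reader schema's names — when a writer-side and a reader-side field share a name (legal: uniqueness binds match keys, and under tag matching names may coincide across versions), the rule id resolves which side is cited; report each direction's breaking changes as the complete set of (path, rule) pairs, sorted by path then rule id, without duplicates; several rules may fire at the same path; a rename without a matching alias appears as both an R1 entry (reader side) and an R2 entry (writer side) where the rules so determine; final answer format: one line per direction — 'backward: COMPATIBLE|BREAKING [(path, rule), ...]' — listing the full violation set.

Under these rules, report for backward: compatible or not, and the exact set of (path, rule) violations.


the writer's type comes first in each Session pair
checking backward for Session: reader v2 against writer v1:
  writer required, list<int64> -> list<int64>: reader attrs maps from writer scores
  writer required, int64 -> int64: reader attempts maps from writer attempts
  writer optional, bytes -> bytes: reader avatar maps from writer avatar
  writer optional, float32 -> float32: reader weight maps from writer weight
  writer optional, float64 -> float64: reader factor maps from writer factor
  writer required, int64 -> int64: reader duration maps from writer duration
  writer required, int64 -> int64: reader seq maps from writer seq
  latitude has no writer counterpart
  => no violations; backward on Session: COMPATIBLE
the rest of the Session diff is inert for this question:
  renamed field scores to attrs in record Session (alias scores declared on the renamed field) -> fires only in the forward direction of Session, which is not asked here
  added field latitude to record Session: optional float32, tag 24 (in v2 it sits last) -> fires only in the forward direction of Session, which is not asked here
  field avatar in record Session: tag 15 changed to 30 -> fires no rule on Session, leaving the asked answer as it is

backward: COMPATIBLE []


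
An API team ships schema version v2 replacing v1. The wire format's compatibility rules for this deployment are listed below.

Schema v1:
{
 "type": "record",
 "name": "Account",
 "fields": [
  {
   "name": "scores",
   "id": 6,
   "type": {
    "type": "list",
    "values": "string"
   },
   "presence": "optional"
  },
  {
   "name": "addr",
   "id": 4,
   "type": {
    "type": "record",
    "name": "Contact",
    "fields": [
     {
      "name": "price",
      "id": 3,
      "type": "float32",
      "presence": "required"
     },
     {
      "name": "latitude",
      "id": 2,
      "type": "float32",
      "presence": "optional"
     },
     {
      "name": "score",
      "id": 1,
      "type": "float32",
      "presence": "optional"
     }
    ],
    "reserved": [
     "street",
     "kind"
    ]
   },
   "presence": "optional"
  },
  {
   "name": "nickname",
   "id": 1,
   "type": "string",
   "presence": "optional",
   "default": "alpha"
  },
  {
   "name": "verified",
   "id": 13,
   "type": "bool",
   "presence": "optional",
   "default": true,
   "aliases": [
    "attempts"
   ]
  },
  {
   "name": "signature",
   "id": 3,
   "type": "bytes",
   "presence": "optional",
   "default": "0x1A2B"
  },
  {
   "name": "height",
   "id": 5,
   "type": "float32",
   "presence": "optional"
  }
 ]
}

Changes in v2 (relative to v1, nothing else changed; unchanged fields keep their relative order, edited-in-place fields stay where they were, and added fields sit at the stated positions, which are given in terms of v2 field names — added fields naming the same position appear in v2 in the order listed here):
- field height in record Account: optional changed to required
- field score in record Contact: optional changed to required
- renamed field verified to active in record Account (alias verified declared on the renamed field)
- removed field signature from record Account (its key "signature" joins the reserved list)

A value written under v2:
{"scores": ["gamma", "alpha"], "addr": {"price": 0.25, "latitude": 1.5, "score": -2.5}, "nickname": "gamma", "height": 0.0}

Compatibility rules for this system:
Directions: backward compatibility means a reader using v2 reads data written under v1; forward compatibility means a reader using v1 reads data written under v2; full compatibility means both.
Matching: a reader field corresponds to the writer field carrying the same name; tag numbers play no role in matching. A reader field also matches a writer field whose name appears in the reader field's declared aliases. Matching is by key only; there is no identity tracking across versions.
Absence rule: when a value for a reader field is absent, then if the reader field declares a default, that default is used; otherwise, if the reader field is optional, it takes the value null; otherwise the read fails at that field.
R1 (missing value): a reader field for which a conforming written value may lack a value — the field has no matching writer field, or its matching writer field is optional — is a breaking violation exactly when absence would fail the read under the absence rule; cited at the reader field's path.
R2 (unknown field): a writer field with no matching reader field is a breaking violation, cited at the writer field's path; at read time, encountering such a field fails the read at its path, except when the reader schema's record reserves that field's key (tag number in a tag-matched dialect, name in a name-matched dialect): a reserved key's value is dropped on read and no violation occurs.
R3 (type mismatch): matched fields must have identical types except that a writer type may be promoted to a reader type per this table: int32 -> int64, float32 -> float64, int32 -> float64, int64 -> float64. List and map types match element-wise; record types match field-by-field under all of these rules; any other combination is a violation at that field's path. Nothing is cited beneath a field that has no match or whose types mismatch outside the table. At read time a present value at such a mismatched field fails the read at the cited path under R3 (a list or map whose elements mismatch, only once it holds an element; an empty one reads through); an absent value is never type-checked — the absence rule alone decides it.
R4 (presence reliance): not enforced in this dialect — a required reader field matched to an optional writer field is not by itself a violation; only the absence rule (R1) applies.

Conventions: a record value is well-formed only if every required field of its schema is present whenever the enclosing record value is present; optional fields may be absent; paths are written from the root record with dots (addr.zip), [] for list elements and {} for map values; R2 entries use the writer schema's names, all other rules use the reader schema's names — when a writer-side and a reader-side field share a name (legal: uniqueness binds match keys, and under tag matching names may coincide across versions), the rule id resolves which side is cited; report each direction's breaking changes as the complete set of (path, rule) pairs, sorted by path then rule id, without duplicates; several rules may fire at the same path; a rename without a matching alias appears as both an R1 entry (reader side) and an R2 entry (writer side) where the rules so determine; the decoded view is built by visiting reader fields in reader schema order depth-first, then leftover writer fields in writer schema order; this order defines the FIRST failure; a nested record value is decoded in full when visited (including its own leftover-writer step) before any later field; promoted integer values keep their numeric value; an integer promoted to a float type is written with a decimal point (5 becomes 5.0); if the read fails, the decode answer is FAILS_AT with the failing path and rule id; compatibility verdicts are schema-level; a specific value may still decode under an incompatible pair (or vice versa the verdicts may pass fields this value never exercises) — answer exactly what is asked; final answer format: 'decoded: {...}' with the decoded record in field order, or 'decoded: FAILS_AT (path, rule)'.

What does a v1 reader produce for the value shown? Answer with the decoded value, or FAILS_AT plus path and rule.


decoded: {"scores": ["gamma", "alpha"], "addr": {"price": 0.25, "latitude": 1.5, "score": -2.5}, "nickname": "gamma", "verified": true, "signature": 0x1A2B, "height": 0.0}

each type pair in Account: writer, then reader
migrating the Account value to v1:
  scores := ["gamma", "alpha"]
  addr.price := 0.25
  addr.latitude := 1.5
  addr.score := -2.5
  nickname := "gamma"
  verified := true (absent -> default)
  signature := 0x1A2B (absent -> default)
  height := 0.0
  => decoded: {"scores": ["gamma", "alpha"], "addr": {"price": 0.25, "latitude": 1.5, "score": -2.5}, "nickname": "gamma", "verified": true, "signature": 0x1A2B, "height": 0.0}
ruling out the remaining Account differences:
  field height in record Account: optional changed to required -> affects the rule determinations only; this particular Account value decodes identically
  field score in record Contact: optional changed to required -> affects the rule determinations only; this particular Account value decodes identically
  renamed field verified to active in record Account (alias verified declared on the renamed field) -> affects the rule determinations only; this particular Account value decodes identically
  removed field signature from record Account (its key "signature" joins the reserved list) -> triggers nothing under the printed rules; the Account answer is the same either way


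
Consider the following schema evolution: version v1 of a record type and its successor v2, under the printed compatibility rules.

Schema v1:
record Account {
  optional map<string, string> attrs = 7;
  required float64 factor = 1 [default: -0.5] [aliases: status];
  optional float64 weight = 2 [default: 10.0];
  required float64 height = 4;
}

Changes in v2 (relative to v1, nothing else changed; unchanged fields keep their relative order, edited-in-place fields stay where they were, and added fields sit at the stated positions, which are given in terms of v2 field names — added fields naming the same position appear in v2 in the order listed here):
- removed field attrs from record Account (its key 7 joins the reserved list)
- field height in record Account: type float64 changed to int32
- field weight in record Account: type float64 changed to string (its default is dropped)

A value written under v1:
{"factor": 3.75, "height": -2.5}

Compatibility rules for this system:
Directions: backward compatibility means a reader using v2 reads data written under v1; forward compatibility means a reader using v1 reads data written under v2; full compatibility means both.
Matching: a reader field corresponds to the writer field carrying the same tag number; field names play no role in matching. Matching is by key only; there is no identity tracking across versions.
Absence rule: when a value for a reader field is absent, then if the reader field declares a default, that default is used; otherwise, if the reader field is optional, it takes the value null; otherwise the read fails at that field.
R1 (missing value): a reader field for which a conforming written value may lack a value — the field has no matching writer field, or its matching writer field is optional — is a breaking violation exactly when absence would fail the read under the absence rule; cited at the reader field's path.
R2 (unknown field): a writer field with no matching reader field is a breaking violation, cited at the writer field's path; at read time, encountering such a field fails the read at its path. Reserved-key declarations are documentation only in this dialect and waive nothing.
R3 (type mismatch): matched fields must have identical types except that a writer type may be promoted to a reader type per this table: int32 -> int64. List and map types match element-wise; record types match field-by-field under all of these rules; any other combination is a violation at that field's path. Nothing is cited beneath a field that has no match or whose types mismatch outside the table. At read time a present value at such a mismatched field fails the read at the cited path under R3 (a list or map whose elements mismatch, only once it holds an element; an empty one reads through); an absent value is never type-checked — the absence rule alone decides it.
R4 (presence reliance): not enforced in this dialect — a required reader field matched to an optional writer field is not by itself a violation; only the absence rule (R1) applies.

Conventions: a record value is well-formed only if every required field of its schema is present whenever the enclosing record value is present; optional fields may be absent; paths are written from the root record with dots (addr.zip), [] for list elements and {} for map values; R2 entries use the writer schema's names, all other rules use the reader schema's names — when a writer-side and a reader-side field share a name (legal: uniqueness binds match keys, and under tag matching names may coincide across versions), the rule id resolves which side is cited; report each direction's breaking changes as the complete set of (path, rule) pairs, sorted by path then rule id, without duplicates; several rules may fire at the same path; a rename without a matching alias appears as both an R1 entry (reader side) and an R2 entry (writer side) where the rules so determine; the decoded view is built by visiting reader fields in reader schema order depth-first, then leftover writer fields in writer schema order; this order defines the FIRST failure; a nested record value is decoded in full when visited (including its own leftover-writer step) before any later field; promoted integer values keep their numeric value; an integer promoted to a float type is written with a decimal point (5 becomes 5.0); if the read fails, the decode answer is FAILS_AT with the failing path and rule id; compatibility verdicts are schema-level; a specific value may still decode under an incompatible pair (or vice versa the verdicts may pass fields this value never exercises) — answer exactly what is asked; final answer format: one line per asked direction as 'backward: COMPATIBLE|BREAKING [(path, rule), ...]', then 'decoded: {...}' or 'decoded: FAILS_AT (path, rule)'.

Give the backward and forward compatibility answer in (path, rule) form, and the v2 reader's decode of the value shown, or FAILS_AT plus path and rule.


backward: BREAKING [(attrs, R2), (height, R3), (weight, R3)]; forward: BREAKING [(height, R3), (weight, R3)]; decoded: FAILS_AT (height, R3)

the writer's type comes first in each Account pair
backward pass over Account, reader schema v2, writer schema v1:
  factor <- factor (float64 -> float64, writer required)
  weight <- weight (float64 -> string, writer optional)
  height <- height (float64 -> int32, writer required)
  attrs (writer side), unknown to reader
  R2 fires at attrs
  R3 fires at height
  R3 fires at weight
  => 3 violation(s): backward is BREAKING for Account
forward pass over Account, reader schema v1, writer schema v2:
  attrs: no writer-side match
  factor <- factor (float64 -> float64, writer required)
  weight <- weight (string -> float64, writer optional)
  height <- height (int32 -> float64, writer required)
  R3 fires at height
  R3 fires at weight
  => 2 violation(s): forward is BREAKING for Account
decoding the Account value with the v2 reader:
  factor := 3.75
  weight := null (absent, optional -> null)
  read fails at height under R3
  => FAILS_AT (height, R3)
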